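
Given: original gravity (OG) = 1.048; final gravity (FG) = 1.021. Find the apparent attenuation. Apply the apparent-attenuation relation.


AA = (OG − FG)/(OG − 1) · 100
AA = (1.048 − 1.021)/(1.048 − 1) · 100

56.2500 %


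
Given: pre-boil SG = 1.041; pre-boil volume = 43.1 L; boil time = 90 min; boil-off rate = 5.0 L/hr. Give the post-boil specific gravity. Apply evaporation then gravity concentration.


V_post = V_pre − rate·(t/60);  SG_post = 1 + (SG_pre−1)·V_pre/V_post
V_post = 43.1 − 5.0·(90/60) = 35.6000
SG_post = 1 + (1.041 − 1)·43.1/35.6000

1.0496


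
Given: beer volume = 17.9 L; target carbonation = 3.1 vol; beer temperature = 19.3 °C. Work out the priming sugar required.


residual = 14.695·(0.01821 + 0.09011·e^(−0.04·T));  sugar = (target − residual)·4.0·V
residual = 14.695·(0.01821 + 0.09011·e^(−0.04·19.3)) = 0.8795
sugar = (3.1 − 0.8795)·4.0·17.9

158.9894 g


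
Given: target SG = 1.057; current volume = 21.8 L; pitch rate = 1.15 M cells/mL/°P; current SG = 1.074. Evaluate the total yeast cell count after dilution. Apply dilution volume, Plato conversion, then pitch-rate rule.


V_w = V·((SG_c−1)/(SG_t−1)−1);  °P = 259 − 259/SG_t;  cells = rate·(V+V_w)·°P
V_w = 21.8·((1.074−1)/(1.057−1)−1) = 6.5018
V_final = 21.8 + 6.5018 = 28.3018
°P = 259 − 259/1.057 = 13.9669
cells = 1.15·28.3018·13.9669

454.5805 billion cells


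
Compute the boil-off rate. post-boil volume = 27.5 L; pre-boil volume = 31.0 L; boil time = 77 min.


rate = (V_pre − V_post) / (t_min/60)
rate = (31.0 − 27.5) / (77/60)

2.7273 L/hr


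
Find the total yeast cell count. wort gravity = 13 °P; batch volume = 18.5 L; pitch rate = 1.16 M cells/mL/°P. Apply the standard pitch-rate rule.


cells (billions) = rate · V_L · °P
cells = 1.16 · 18.5 · 13

278.9800 billion cells


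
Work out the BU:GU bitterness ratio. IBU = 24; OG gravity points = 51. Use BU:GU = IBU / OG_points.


BU:GU = 24 / 51

0.4706


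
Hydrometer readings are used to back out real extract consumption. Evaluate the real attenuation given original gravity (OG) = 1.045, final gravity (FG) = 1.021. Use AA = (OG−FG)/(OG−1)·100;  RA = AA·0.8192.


AA = (1.045 − 1.021)/(1.045 − 1)·100 = 53.3333
RA = 53.3333·0.8192

43.6907 %


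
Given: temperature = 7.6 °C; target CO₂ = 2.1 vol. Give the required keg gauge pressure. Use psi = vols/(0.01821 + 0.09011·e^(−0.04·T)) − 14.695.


psi = 2.1/(0.01821 + 0.09011·e^(−0.04·7.6)) − 14.695

10.0988 psi


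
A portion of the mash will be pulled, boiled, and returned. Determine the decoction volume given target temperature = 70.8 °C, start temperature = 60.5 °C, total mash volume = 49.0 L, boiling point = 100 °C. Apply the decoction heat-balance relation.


V_dec = V_total·(T_target − T_start)/(T_boil − T_start)
V_dec = 49.0·(70.8 − 60.5)/(100 − 60.5)

12.7772 L


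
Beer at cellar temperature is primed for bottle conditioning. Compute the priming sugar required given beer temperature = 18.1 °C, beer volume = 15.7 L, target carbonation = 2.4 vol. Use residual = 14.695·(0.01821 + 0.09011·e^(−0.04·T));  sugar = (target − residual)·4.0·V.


residual = 14.695·(0.01821 + 0.09011·e^(−0.04·18.1)) = 0.9096
sugar = (2.4 − 0.9096)·4.0·15.7

93.5994 g


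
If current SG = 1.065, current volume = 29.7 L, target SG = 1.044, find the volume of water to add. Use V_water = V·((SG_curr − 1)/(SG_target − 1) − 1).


V_water = 29.7·((1.065 − 1)/(1.044 − 1) − 1)

14.1750 L


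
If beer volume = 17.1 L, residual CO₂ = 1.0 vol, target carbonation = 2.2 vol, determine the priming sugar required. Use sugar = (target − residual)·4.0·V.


sugar = (2.2 − 1.0)·4.0·17.1

82.0800 g


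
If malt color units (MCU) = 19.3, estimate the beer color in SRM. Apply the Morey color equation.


SRM = 1.4922 · MCU^0.6859
SRM = 1.4922 · 19.3^0.6859

11.3656 SRM


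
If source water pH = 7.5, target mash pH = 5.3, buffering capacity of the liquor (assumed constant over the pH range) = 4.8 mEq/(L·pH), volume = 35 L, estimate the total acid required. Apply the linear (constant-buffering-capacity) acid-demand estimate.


acid = buffering capacity · (pH_source − pH_target) · V
acid = 4.8 · (7.5 − 5.3) · 35

369.6000 mEq


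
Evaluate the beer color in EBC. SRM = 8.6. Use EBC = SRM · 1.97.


EBC = 8.6 · 1.97

16.9420 EBC


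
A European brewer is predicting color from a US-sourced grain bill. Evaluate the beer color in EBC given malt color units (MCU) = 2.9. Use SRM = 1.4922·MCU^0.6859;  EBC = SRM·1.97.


SRM = 1.4922·2.9^0.6859 = 3.0973
EBC = 3.0973·1.97

6.1017 EBC


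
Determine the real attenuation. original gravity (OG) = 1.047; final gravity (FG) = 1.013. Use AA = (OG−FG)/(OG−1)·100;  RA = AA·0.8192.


AA = (1.047 − 1.013)/(1.047 − 1)·100 = 72.3404
RA = 72.3404·0.8192

59.2613 %


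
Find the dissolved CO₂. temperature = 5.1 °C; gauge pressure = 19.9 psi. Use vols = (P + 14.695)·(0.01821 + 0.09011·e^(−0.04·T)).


vols = (19.9 + 14.695)·(0.01821 + 0.09011·e^(−0.04·5.1))

3.1721 volumes


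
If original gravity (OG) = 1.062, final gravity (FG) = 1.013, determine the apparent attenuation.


AA = (OG − FG)/(OG − 1) · 100
AA = (1.062 − 1.013)/(1.062 − 1) · 100

79.0323 %


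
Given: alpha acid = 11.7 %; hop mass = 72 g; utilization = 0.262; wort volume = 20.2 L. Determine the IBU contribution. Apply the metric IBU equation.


IBU = (α/100)·mass·U·1000 / V
IBU = (11.7/100)·72·0.262·1000 / 20.2

109.2618 IBU


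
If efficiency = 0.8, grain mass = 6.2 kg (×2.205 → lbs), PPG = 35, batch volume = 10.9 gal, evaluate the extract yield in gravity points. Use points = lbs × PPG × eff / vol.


lbs = 6.2 × 2.205 = 13.6710
points = 13.6710 × 35 × 0.8 / 10.9

35.1182 points


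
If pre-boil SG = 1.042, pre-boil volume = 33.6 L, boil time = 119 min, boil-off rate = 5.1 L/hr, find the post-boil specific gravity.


V_post = V_pre − rate·(t/60);  SG_post = 1 + (SG_pre−1)·V_pre/V_post
V_post = 33.6 − 5.1·(119/60) = 23.4850
SG_post = 1 + (1.042 − 1)·33.6/23.4850

1.0601


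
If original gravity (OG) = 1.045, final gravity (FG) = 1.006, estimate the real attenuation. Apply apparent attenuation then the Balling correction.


AA = (OG−FG)/(OG−1)·100;  RA = AA·0.8192
AA = (1.045 − 1.006)/(1.045 − 1)·100 = 86.6667
RA = 86.6667·0.8192

70.9973 %


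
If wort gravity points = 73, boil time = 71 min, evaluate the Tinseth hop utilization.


U = 1.65·0.000125^(GP/1000) · (1 − e^(−0.04·t))/4.15
bigness = 1.65·0.000125^(73/1000) = 0.8562
boil_factor = (1 − e^(−0.04·71))/4.15 = 0.2269
U = 0.8562 · 0.2269

0.1943


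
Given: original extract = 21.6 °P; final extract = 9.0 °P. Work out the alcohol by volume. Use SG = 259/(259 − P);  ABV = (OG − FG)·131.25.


OG = 259/(259 − 21.6) = 1.0910
FG = 259/(259 − 9.0) = 1.0360
ABV = (1.0910 − 1.0360)·131.25

7.2169 % ABV


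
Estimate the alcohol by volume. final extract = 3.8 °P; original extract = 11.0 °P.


SG = 259/(259 − P);  ABV = (OG − FG)·131.25
OG = 259/(259 − 11.0) = 1.0444
FG = 259/(259 − 3.8) = 1.0149
ABV = (1.0444 − 1.0149)·131.25

3.8672 % ABV


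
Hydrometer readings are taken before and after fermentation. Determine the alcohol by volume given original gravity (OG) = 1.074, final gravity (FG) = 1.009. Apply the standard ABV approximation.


ABV = (OG − FG) · 131.25
ABV = (1.074 − 1.009) · 131.25

8.5313 % ABV


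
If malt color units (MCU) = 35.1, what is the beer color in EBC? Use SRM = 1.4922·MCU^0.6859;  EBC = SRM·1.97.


SRM = 1.4922·35.1^0.6859 = 17.1298
EBC = 17.1298·1.97

33.7458 EBC


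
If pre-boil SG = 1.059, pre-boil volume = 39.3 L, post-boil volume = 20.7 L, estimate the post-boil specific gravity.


SG_post = 1 + (SG_pre − 1)·V_pre/V_post
pts_pre = (1.059 − 1)·1000 = 59.0000
pts_post = 59.0000·39.3/20.7 = 112.0145
SG_post = 1 + 112.0145/1000

1.1120


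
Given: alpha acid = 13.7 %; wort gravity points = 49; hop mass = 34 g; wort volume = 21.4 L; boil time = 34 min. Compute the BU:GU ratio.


U = 1.65·0.000125^(GP/1000)·(1−e^(−0.04t))/4.15;  IBU = (α/100)·m·U·1000/V;  BU:GU = IBU/GP
U = 1.65·0.000125^(49/1000)·(1−e^(−0.04·34))/4.15 = 0.1903
IBU = (13.7/100)·34·0.1903·1000/21.4 = 41.4150
BU:GU = 41.4150/49

0.8452


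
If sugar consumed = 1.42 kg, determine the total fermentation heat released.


Q = m_sugar · 590 kJ/kg
Q = 1.42 · 590

837.8000 kJ


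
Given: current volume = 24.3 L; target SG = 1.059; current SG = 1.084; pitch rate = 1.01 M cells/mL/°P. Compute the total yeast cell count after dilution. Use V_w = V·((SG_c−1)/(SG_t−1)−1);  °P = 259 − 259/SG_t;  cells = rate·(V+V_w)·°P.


V_w = 24.3·((1.084−1)/(1.059−1)−1) = 10.2966
V_final = 24.3 + 10.2966 = 34.5966
°P = 259 − 259/1.059 = 14.4297
cells = 1.01·34.5966·14.4297

504.2092 billion cells


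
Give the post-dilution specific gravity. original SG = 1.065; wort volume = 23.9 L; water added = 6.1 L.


SG_new = 1 + (SG_old − 1)·V_old/(V_old + V_water)
pts = (1.065 − 1)·1000·23.9/(23.9 + 6.1) = 51.7833
SG_new = 1 + 51.7833/1000

1.0518


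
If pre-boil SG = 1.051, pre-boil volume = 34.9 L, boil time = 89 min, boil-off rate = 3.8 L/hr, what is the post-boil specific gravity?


V_post = V_pre − rate·(t/60);  SG_post = 1 + (SG_pre−1)·V_pre/V_post
V_post = 34.9 − 3.8·(89/60) = 29.2633
SG_post = 1 + (1.051 − 1)·34.9/29.2633

1.0608


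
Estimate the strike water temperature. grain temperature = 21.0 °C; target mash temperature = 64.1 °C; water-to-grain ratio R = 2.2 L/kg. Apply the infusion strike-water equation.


T_strike = (0.41/R)·(T_mash − T_grain) + T_mash
T_strike = (0.41/2.2)·(64.1 − 21.0) + 64.1

72.1323 °C


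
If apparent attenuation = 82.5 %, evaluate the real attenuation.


RA = AA · 0.8192
RA = 82.5 · 0.8192

67.5840 %


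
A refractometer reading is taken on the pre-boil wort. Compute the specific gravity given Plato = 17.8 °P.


SG = 259/(259 − P)
SG = 259/(259 − 17.8)

1.0738


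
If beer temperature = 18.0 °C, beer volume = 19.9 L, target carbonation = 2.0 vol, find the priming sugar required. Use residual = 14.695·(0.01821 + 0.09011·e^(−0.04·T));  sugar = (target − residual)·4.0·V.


residual = 14.695·(0.01821 + 0.09011·e^(−0.04·18.0)) = 0.9121
sugar = (2.0 − 0.9121)·4.0·19.9

86.5939 g


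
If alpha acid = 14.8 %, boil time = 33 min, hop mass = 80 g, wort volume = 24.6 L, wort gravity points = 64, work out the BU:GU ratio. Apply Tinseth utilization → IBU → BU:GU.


U = 1.65·0.000125^(GP/1000)·(1−e^(−0.04t))/4.15;  IBU = (α/100)·m·U·1000/V;  BU:GU = IBU/GP
U = 1.65·0.000125^(64/1000)·(1−e^(−0.04·33))/4.15 = 0.1639
IBU = (14.8/100)·80·0.1639·1000/24.6 = 78.9003
BU:GU = 78.9003/64

1.2328


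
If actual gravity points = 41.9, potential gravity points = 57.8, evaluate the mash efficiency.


efficiency = actual / potential × 100
efficiency = 41.9 / 57.8 × 100

72.4913 %


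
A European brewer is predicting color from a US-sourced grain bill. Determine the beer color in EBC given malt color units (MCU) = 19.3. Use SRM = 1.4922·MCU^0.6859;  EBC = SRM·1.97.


SRM = 1.4922·19.3^0.6859 = 11.3656
EBC = 11.3656·1.97

22.3902 EBC


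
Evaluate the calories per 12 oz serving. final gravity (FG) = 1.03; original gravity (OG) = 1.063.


ABW = (OG−FG)·131.25·0.79/FG;  °P = 259 − 259/SG (for OG→OE and FG→AE);  RE = 0.1808·OE + 0.8192·AE;  Cal = (6.9·ABW + 4·(RE−0.1))·FG·3.55
ABW = (1.063 − 1.03)·131.25·0.79/1.03 = 3.3220
OE = 259 − 259/1.063 = 15.3500 °P
AE = 259 − 259/1.03 = 7.5437 °P
RE = 0.1808·15.3500 + 0.8192·7.5437 = 8.9551 °P
Cal = (6.9·3.3220 + 4·(8.9551−0.1))·1.03·3.55

213.3284 kcal


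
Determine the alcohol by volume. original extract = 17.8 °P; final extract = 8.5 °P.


SG = 259/(259 − P);  ABV = (OG − FG)·131.25
OG = 259/(259 − 17.8) = 1.0738
FG = 259/(259 − 8.5) = 1.0339
ABV = (1.0738 − 1.0339)·131.25

5.2324 % ABV


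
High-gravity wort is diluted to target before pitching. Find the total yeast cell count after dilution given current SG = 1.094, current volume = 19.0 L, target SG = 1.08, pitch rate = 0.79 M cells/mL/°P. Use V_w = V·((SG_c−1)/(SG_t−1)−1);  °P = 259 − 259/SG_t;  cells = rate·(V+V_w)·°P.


V_w = 19.0·((1.094−1)/(1.08−1)−1) = 3.3250
V_final = 19.0 + 3.3250 = 22.3250
°P = 259 − 259/1.08 = 19.1852
cells = 0.79·22.3250·19.1852

338.3643 billion cells


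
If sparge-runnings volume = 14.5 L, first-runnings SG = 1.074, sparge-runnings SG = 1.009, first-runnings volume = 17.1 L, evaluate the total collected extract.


total = Σ (SG_i − 1)·1000·V_i
first = (1.074 − 1)·1000·17.1 = 1265.4000
sparge = (1.009 − 1)·1000·14.5 = 130.5000
total = 1265.4000 + 130.5000

1395.9000 gravity·L


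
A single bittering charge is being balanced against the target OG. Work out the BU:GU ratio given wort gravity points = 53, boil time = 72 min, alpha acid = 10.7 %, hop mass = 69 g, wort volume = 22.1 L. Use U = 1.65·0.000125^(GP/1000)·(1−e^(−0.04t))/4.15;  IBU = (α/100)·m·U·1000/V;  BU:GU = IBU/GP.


U = 1.65·0.000125^(53/1000)·(1−e^(−0.04·72))/4.15 = 0.2331
IBU = (10.7/100)·69·0.2331·1000/22.1 = 77.8615
BU:GU = 77.8615/53

1.4691


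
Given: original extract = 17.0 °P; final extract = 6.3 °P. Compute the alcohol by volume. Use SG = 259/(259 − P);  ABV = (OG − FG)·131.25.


OG = 259/(259 − 17.0) = 1.0702
FG = 259/(259 − 6.3) = 1.0249
ABV = (1.0702 − 1.0249)·131.25

5.9479 % ABV


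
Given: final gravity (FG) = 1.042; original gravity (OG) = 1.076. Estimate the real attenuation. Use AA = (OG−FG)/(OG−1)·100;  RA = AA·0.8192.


AA = (1.076 − 1.042)/(1.076 − 1)·100 = 44.7368
RA = 44.7368·0.8192

36.6484 %


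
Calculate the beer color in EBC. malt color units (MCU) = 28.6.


SRM = 1.4922·MCU^0.6859;  EBC = SRM·1.97
SRM = 1.4922·28.6^0.6859 = 14.8850
EBC = 14.8850·1.97

29.3234 EBC


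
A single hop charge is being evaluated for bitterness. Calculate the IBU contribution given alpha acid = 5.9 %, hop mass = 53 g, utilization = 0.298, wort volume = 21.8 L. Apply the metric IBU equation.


IBU = (α/100)·mass·U·1000 / V
IBU = (5.9/100)·53·0.298·1000 / 21.8

42.7452 IBU


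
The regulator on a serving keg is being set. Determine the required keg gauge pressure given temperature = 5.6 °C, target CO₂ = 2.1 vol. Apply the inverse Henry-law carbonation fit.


psi = vols/(0.01821 + 0.09011·e^(−0.04·T)) − 14.695
psi = 2.1/(0.01821 + 0.09011·e^(−0.04·5.6)) − 14.695

8.5772 psi


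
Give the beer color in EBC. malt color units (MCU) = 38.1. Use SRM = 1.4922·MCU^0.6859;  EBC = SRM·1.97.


SRM = 1.4922·38.1^0.6859 = 18.1211
EBC = 18.1211·1.97

35.6985 EBC


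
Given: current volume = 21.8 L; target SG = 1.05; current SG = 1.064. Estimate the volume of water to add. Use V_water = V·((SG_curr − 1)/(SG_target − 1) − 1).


V_water = 21.8·((1.064 − 1)/(1.05 − 1) − 1)

6.1040 L


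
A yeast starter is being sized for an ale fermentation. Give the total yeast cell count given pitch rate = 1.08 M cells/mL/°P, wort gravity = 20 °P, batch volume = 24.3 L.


cells (billions) = rate · V_L · °P
cells = 1.08 · 24.3 · 20

524.8800 billion cells


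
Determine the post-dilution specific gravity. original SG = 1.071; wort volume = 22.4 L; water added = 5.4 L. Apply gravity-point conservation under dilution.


SG_new = 1 + (SG_old − 1)·V_old/(V_old + V_water)
pts = (1.071 − 1)·1000·22.4/(22.4 + 5.4) = 57.2086
SG_new = 1 + 57.2086/1000

1.0572


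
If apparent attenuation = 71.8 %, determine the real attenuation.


RA = AA · 0.8192
RA = 71.8 · 0.8192

58.8186 %


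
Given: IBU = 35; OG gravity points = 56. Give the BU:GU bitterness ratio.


BU:GU = IBU / OG_points
BU:GU = 35 / 56

0.6250


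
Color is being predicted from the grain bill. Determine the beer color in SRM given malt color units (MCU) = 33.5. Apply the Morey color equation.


SRM = 1.4922 · MCU^0.6859
SRM = 1.4922 · 33.5^0.6859

16.5903 SRM


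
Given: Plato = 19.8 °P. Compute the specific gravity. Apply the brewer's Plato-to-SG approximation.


SG = 259/(259 − P)
SG = 259/(259 − 19.8)

1.0828


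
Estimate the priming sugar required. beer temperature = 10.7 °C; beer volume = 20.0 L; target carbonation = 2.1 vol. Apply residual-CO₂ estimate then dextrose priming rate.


residual = 14.695·(0.01821 + 0.09011·e^(−0.04·T));  sugar = (target − residual)·4.0·V
residual = 14.695·(0.01821 + 0.09011·e^(−0.04·10.7)) = 1.1307
sugar = (2.1 − 1.1307)·4.0·20.0

77.5438 g


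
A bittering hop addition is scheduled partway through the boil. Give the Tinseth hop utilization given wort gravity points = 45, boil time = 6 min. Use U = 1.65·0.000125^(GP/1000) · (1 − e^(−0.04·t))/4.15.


bigness = 1.65·0.000125^(45/1000) = 1.1011
boil_factor = (1 − e^(−0.04·6))/4.15 = 0.0514
U = 1.1011 · 0.0514

0.0566


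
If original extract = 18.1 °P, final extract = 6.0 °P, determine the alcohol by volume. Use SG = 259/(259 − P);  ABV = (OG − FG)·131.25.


OG = 259/(259 − 18.1) = 1.0751
FG = 259/(259 − 6.0) = 1.0237
ABV = (1.0751 − 1.0237)·131.25

6.7488 % ABV


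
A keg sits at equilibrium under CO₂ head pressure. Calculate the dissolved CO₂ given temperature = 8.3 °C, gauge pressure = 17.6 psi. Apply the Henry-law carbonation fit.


vols = (P + 14.695)·(0.01821 + 0.09011·e^(−0.04·T))
vols = (17.6 + 14.695)·(0.01821 + 0.09011·e^(−0.04·8.3))

2.6761 volumes


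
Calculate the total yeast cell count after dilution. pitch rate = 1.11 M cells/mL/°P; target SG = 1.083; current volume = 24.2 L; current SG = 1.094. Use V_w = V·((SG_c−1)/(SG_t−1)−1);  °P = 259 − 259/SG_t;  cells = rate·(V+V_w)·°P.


V_w = 24.2·((1.094−1)/(1.083−1)−1) = 3.2072
V_final = 24.2 + 3.2072 = 27.4072
°P = 259 − 259/1.083 = 19.8495
cells = 1.11·27.4072·19.8495

603.8617 billion cells


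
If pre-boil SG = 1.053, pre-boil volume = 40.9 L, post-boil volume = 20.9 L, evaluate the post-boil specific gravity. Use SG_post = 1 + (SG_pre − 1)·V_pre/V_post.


pts_pre = (1.053 − 1)·1000 = 53.0000
pts_post = 53.0000·40.9/20.9 = 103.7177
SG_post = 1 + 103.7177/1000

1.1037


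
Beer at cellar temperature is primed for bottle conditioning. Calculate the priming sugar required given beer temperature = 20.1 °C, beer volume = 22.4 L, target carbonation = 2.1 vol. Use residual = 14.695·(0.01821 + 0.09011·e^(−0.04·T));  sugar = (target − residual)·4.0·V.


residual = 14.695·(0.01821 + 0.09011·e^(−0.04·20.1)) = 0.8602
sugar = (2.1 − 0.8602)·4.0·22.4

111.0854 g


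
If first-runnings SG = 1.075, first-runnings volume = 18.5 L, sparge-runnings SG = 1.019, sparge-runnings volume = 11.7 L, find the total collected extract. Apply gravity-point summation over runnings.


total = Σ (SG_i − 1)·1000·V_i
first = (1.075 − 1)·1000·18.5 = 1387.5000
sparge = (1.019 − 1)·1000·11.7 = 222.3000
total = 1387.5000 + 222.3000

1609.8000 gravity·L


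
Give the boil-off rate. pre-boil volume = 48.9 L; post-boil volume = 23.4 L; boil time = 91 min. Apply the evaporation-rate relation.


rate = (V_pre − V_post) / (t_min/60)
rate = (48.9 − 23.4) / (91/60)

16.8132 L/hr


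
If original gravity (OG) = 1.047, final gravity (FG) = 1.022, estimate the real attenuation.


AA = (OG−FG)/(OG−1)·100;  RA = AA·0.8192
AA = (1.047 − 1.022)/(1.047 − 1)·100 = 53.1915
RA = 53.1915·0.8192

43.5745 %


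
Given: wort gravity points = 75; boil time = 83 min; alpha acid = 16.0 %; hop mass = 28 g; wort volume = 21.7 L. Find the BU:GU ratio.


U = 1.65·0.000125^(GP/1000)·(1−e^(−0.04t))/4.15;  IBU = (α/100)·m·U·1000/V;  BU:GU = IBU/GP
U = 1.65·0.000125^(75/1000)·(1−e^(−0.04·83))/4.15 = 0.1953
IBU = (16.0/100)·28·0.1953·1000/21.7 = 40.3209
BU:GU = 40.3209/75

0.5376


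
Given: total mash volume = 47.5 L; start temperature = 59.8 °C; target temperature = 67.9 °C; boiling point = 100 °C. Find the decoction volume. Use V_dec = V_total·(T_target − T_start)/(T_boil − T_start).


V_dec = 47.5·(67.9 − 59.8)/(100 − 59.8)

9.5709 L


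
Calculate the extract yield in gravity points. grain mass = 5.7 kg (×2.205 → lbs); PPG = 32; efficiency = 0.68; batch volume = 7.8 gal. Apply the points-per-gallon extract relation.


points = lbs × PPG × eff / vol
lbs = 5.7 × 2.205 = 12.5685
points = 12.5685 × 32 × 0.68 / 7.8

35.0629 points


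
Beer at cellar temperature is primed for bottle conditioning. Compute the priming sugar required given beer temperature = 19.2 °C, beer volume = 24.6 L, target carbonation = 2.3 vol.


residual = 14.695·(0.01821 + 0.09011·e^(−0.04·T));  sugar = (target − residual)·4.0·V
residual = 14.695·(0.01821 + 0.09011·e^(−0.04·19.2)) = 0.8819
sugar = (2.3 − 0.8819)·4.0·24.6

139.5381 g


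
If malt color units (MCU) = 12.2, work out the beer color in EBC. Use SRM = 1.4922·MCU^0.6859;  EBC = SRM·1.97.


SRM = 1.4922·12.2^0.6859 = 8.2978
EBC = 8.2978·1.97

16.3466 EBC


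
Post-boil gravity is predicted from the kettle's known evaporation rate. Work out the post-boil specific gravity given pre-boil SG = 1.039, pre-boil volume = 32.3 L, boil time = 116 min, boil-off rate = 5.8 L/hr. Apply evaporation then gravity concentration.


V_post = V_pre − rate·(t/60);  SG_post = 1 + (SG_pre−1)·V_pre/V_post
V_post = 32.3 − 5.8·(116/60) = 21.0867
SG_post = 1 + (1.039 − 1)·32.3/21.0867

1.0597


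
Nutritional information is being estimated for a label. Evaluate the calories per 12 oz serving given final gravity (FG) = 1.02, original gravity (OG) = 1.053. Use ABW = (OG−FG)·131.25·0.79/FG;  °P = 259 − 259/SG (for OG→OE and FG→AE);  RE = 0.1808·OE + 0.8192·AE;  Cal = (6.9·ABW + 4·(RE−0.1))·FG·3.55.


ABW = (1.053 − 1.02)·131.25·0.79/1.02 = 3.3546
OE = 259 − 259/1.053 = 13.0361 °P
AE = 259 − 259/1.02 = 5.0784 °P
RE = 0.1808·13.0361 + 0.8192·5.0784 = 6.5172 °P
Cal = (6.9·3.3546 + 4·(6.5172−0.1))·1.02·3.55

176.7606 kcal


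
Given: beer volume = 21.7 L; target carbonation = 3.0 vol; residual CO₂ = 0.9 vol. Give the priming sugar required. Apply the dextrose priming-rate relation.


sugar = (target − residual)·4.0·V
sugar = (3.0 − 0.9)·4.0·21.7

182.2800 g


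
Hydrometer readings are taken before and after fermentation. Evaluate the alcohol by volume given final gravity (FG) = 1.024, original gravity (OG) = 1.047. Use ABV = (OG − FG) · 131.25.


ABV = (1.047 − 1.024) · 131.25

3.0187 % ABV


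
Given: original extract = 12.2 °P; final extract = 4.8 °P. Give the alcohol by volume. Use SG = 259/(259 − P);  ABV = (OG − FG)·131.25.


OG = 259/(259 − 12.2) = 1.0494
FG = 259/(259 − 4.8) = 1.0189
ABV = (1.0494 − 1.0189)·131.25

4.0097 % ABV


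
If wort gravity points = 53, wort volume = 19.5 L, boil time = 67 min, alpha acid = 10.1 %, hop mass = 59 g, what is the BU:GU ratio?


U = 1.65·0.000125^(GP/1000)·(1−e^(−0.04t))/4.15;  IBU = (α/100)·m·U·1000/V;  BU:GU = IBU/GP
U = 1.65·0.000125^(53/1000)·(1−e^(−0.04·67))/4.15 = 0.2300
IBU = (10.1/100)·59·0.2300·1000/19.5 = 70.2853
BU:GU = 70.2853/53

1.3261


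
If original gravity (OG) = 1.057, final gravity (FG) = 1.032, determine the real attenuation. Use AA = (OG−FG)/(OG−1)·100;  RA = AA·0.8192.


AA = (1.057 − 1.032)/(1.057 − 1)·100 = 43.8596
RA = 43.8596·0.8192

35.9298 %


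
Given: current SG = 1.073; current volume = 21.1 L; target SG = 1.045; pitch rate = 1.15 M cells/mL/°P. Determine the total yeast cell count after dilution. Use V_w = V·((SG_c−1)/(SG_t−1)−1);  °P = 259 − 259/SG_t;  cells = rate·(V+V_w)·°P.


V_w = 21.1·((1.073−1)/(1.045−1)−1) = 13.1289
V_final = 21.1 + 13.1289 = 34.2289
°P = 259 − 259/1.045 = 11.1531
cells = 1.15·34.2289·11.1531

439.0223 billion cells


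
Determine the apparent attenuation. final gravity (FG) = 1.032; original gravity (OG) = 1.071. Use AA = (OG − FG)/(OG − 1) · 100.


AA = (1.071 − 1.032)/(1.071 − 1) · 100

54.9296 %


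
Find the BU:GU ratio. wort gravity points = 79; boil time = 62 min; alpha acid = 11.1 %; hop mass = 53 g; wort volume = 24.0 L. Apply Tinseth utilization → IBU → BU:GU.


U = 1.65·0.000125^(GP/1000)·(1−e^(−0.04t))/4.15;  IBU = (α/100)·m·U·1000/V;  BU:GU = IBU/GP
U = 1.65·0.000125^(79/1000)·(1−e^(−0.04·62))/4.15 = 0.1791
IBU = (11.1/100)·53·0.1791·1000/24.0 = 43.9032
BU:GU = 43.9032/79

0.5557


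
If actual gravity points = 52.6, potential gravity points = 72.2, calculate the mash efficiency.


efficiency = actual / potential × 100
efficiency = 52.6 / 72.2 × 100

72.8532 %


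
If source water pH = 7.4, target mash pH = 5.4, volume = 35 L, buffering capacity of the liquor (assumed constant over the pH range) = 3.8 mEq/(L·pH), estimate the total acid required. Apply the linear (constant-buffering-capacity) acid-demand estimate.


acid = buffering capacity · (pH_source − pH_target) · V
acid = 3.8 · (7.4 − 5.4) · 35

266.0000 mEq


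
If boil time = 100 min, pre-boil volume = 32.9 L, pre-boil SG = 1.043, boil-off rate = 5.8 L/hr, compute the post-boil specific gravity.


V_post = V_pre − rate·(t/60);  SG_post = 1 + (SG_pre−1)·V_pre/V_post
V_post = 32.9 − 5.8·(100/60) = 23.2333
SG_post = 1 + (1.043 − 1)·32.9/23.2333

1.0609


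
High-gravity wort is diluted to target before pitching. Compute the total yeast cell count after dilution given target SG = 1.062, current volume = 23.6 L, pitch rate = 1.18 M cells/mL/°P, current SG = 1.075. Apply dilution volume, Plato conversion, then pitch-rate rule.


V_w = V·((SG_c−1)/(SG_t−1)−1);  °P = 259 − 259/SG_t;  cells = rate·(V+V_w)·°P
V_w = 23.6·((1.075−1)/(1.062−1)−1) = 4.9484
V_final = 23.6 + 4.9484 = 28.5484
°P = 259 − 259/1.062 = 15.1205
cells = 1.18·28.5484·15.1205

509.3667 billion cells


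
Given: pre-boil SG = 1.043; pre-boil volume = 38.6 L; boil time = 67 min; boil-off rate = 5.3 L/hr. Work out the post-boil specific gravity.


V_post = V_pre − rate·(t/60);  SG_post = 1 + (SG_pre−1)·V_pre/V_post
V_post = 38.6 − 5.3·(67/60) = 32.6817
SG_post = 1 + (1.043 − 1)·38.6/32.6817

1.0508


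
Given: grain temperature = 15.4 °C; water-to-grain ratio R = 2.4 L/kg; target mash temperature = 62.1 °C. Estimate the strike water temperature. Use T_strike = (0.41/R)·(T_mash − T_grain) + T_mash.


T_strike = (0.41/2.4)·(62.1 − 15.4) + 62.1

70.0779 °C


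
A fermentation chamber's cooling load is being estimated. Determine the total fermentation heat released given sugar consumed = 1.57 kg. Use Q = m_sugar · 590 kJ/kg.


Q = 1.57 · 590

926.3000 kJ


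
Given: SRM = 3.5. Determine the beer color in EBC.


EBC = SRM · 1.97
EBC = 3.5 · 1.97

6.8950 EBC


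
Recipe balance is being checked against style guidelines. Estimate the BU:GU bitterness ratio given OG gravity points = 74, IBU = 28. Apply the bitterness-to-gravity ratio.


BU:GU = IBU / OG_points
BU:GU = 28 / 74

0.3784


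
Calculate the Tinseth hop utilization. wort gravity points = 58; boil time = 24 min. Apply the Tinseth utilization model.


U = 1.65·0.000125^(GP/1000) · (1 − e^(−0.04·t))/4.15
bigness = 1.65·0.000125^(58/1000) = 0.9797
boil_factor = (1 − e^(−0.04·24))/4.15 = 0.1487
U = 0.9797 · 0.1487

0.1457


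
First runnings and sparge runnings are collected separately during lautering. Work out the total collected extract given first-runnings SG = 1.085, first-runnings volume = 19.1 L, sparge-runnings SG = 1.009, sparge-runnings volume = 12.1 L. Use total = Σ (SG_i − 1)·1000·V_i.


first = (1.085 − 1)·1000·19.1 = 1623.5000
sparge = (1.009 − 1)·1000·12.1 = 108.9000
total = 1623.5000 + 108.9000

1732.4000 gravity·L


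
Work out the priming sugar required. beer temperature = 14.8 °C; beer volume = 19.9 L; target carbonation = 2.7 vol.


residual = 14.695·(0.01821 + 0.09011·e^(−0.04·T));  sugar = (target − residual)·4.0·V
residual = 14.695·(0.01821 + 0.09011·e^(−0.04·14.8)) = 1.0002
sugar = (2.7 − 1.0002)·4.0·19.9

135.3080 g


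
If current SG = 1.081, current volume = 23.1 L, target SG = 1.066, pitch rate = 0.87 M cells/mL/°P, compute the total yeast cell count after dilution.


V_w = V·((SG_c−1)/(SG_t−1)−1);  °P = 259 − 259/SG_t;  cells = rate·(V+V_w)·°P
V_w = 23.1·((1.081−1)/(1.066−1)−1) = 5.2500
V_final = 23.1 + 5.2500 = 28.3500
°P = 259 − 259/1.066 = 16.0356
cells = 0.87·28.3500·16.0356

395.5112 billion cells


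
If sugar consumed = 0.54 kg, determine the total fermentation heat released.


Q = m_sugar · 590 kJ/kg
Q = 0.54 · 590

318.6000 kJ


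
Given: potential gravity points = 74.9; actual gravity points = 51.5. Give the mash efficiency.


efficiency = actual / potential × 100
efficiency = 51.5 / 74.9 × 100

68.7583 %


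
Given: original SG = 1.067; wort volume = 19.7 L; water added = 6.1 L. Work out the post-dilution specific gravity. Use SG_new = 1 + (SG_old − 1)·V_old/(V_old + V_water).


pts = (1.067 − 1)·1000·19.7/(19.7 + 6.1) = 51.1589
SG_new = 1 + 51.1589/1000

1.0512


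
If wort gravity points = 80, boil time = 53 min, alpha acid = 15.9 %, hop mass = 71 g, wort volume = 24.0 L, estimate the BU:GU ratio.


U = 1.65·0.000125^(GP/1000)·(1−e^(−0.04t))/4.15;  IBU = (α/100)·m·U·1000/V;  BU:GU = IBU/GP
U = 1.65·0.000125^(80/1000)·(1−e^(−0.04·53))/4.15 = 0.1705
IBU = (15.9/100)·71·0.1705·1000/24.0 = 80.1863
BU:GU = 80.1863/80

1.0023


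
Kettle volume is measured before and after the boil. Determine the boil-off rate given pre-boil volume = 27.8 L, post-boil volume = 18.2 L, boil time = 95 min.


rate = (V_pre − V_post) / (t_min/60)
rate = (27.8 − 18.2) / (95/60)

6.0632 L/hr


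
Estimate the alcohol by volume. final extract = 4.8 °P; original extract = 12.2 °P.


SG = 259/(259 − P);  ABV = (OG − FG)·131.25
OG = 259/(259 − 12.2) = 1.0494
FG = 259/(259 − 4.8) = 1.0189
ABV = (1.0494 − 1.0189)·131.25

4.0097 % ABV


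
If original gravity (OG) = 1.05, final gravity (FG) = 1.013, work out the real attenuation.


AA = (OG−FG)/(OG−1)·100;  RA = AA·0.8192
AA = (1.05 − 1.013)/(1.05 − 1)·100 = 74.0000
RA = 74.0000·0.8192

60.6208 %


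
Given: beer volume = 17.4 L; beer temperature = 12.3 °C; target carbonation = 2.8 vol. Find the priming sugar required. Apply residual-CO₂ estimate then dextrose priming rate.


residual = 14.695·(0.01821 + 0.09011·e^(−0.04·T));  sugar = (target − residual)·4.0·V
residual = 14.695·(0.01821 + 0.09011·e^(−0.04·12.3)) = 1.0772
sugar = (2.8 − 1.0772)·4.0·17.4

119.9073 g


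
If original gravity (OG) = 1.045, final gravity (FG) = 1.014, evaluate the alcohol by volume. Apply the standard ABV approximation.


ABV = (OG − FG) · 131.25
ABV = (1.045 − 1.014) · 131.25

4.0687 % ABV


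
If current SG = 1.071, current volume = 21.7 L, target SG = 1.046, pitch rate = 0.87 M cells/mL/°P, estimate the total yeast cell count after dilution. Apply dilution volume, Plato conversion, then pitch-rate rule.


V_w = V·((SG_c−1)/(SG_t−1)−1);  °P = 259 − 259/SG_t;  cells = rate·(V+V_w)·°P
V_w = 21.7·((1.071−1)/(1.046−1)−1) = 11.7935
V_final = 21.7 + 11.7935 = 33.4935
°P = 259 − 259/1.046 = 11.3901
cells = 0.87·33.4935·11.3901

331.8986 billion cells


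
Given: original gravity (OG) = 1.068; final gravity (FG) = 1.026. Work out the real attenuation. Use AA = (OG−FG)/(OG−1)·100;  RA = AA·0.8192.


AA = (1.068 − 1.026)/(1.068 − 1)·100 = 61.7647
RA = 61.7647·0.8192

50.5976 %


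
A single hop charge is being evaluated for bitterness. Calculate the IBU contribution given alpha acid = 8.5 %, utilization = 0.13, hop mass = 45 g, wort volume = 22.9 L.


IBU = (α/100)·mass·U·1000 / V
IBU = (8.5/100)·45·0.13·1000 / 22.9

21.7140 IBU


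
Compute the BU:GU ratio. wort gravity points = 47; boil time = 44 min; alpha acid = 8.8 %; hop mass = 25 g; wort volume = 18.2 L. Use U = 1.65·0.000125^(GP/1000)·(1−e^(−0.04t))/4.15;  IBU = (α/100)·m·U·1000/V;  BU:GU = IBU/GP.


U = 1.65·0.000125^(47/1000)·(1−e^(−0.04·44))/4.15 = 0.2158
IBU = (8.8/100)·25·0.2158·1000/18.2 = 26.0825
BU:GU = 26.0825/47

0.5549


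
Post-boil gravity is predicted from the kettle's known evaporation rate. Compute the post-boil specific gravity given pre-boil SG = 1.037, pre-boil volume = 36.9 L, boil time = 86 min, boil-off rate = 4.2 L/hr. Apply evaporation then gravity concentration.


V_post = V_pre − rate·(t/60);  SG_post = 1 + (SG_pre−1)·V_pre/V_post
V_post = 36.9 − 4.2·(86/60) = 30.8800
SG_post = 1 + (1.037 − 1)·36.9/30.8800

1.0442


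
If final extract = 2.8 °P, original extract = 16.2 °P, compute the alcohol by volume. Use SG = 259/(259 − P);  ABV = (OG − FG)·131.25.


OG = 259/(259 − 16.2) = 1.0667
FG = 259/(259 − 2.8) = 1.0109
ABV = (1.0667 − 1.0109)·131.25

7.3228 % ABV


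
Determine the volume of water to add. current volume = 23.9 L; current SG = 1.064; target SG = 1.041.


V_water = V·((SG_curr − 1)/(SG_target − 1) − 1)
V_water = 23.9·((1.064 − 1)/(1.041 − 1) − 1)

13.4073 L


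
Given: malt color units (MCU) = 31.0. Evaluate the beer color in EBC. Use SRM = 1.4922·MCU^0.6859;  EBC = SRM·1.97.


SRM = 1.4922·31.0^0.6859 = 15.7308
EBC = 15.7308·1.97

30.9898 EBC


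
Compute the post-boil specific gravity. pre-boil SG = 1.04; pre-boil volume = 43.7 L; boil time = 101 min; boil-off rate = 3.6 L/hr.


V_post = V_pre − rate·(t/60);  SG_post = 1 + (SG_pre−1)·V_pre/V_post
V_post = 43.7 − 3.6·(101/60) = 37.6400
SG_post = 1 + (1.04 − 1)·43.7/37.6400

1.0464


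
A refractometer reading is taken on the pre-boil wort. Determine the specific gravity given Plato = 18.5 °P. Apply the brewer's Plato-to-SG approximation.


SG = 259/(259 − P)
SG = 259/(259 − 18.5)

1.0769


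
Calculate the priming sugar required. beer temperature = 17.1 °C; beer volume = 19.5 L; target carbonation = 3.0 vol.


residual = 14.695·(0.01821 + 0.09011·e^(−0.04·T));  sugar = (target − residual)·4.0·V
residual = 14.695·(0.01821 + 0.09011·e^(−0.04·17.1)) = 0.9358
sugar = (3.0 − 0.9358)·4.0·19.5

161.0105 g


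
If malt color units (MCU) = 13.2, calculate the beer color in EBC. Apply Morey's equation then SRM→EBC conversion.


SRM = 1.4922·MCU^0.6859;  EBC = SRM·1.97
SRM = 1.4922·13.2^0.6859 = 8.7585
EBC = 8.7585·1.97

17.2542 EBC


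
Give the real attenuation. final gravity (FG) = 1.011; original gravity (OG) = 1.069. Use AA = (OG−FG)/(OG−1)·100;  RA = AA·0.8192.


AA = (1.069 − 1.011)/(1.069 − 1)·100 = 84.0580
RA = 84.0580·0.8192

68.8603 %


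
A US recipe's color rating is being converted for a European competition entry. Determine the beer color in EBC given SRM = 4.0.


EBC = SRM · 1.97
EBC = 4.0 · 1.97

7.8800 EBC


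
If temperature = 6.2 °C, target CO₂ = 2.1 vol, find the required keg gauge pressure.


psi = vols/(0.01821 + 0.09011·e^(−0.04·T)) − 14.695
psi = 2.1/(0.01821 + 0.09011·e^(−0.04·6.2)) − 14.695

9.0262 psi


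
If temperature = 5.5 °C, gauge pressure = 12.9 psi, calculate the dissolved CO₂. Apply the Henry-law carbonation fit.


vols = (P + 14.695)·(0.01821 + 0.09011·e^(−0.04·T))
vols = (12.9 + 14.695)·(0.01821 + 0.09011·e^(−0.04·5.5))

2.4980 volumes


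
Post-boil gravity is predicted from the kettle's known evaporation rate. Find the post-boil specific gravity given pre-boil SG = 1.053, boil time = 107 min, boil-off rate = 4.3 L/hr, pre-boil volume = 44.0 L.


V_post = V_pre − rate·(t/60);  SG_post = 1 + (SG_pre−1)·V_pre/V_post
V_post = 44.0 − 4.3·(107/60) = 36.3317
SG_post = 1 + (1.053 − 1)·44.0/36.3317

1.0642


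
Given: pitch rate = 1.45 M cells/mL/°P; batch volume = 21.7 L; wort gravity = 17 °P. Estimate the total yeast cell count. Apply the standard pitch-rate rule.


cells (billions) = rate · V_L · °P
cells = 1.45 · 21.7 · 17

534.9050 billion cells


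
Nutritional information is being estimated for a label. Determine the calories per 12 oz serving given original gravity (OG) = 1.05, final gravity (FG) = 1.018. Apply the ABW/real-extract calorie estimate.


ABW = (OG−FG)·131.25·0.79/FG;  °P = 259 − 259/SG (for OG→OE and FG→AE);  RE = 0.1808·OE + 0.8192·AE;  Cal = (6.9·ABW + 4·(RE−0.1))·FG·3.55
ABW = (1.05 − 1.018)·131.25·0.79/1.018 = 3.2593
OE = 259 − 259/1.05 = 12.3333 °P
AE = 259 − 259/1.018 = 4.5796 °P
RE = 0.1808·12.3333 + 0.8192·4.5796 = 5.9814 °P
Cal = (6.9·3.2593 + 4·(5.9814−0.1))·1.018·3.55

166.2943 kcal


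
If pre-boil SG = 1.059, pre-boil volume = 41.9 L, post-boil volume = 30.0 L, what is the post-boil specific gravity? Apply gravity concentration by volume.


SG_post = 1 + (SG_pre − 1)·V_pre/V_post
pts_pre = (1.059 − 1)·1000 = 59.0000
pts_post = 59.0000·41.9/30.0 = 82.4033
SG_post = 1 + 82.4033/1000

1.0824


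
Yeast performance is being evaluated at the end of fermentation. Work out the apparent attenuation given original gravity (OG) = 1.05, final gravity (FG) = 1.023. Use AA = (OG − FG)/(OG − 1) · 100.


AA = (1.05 − 1.023)/(1.05 − 1) · 100

54.0000 %


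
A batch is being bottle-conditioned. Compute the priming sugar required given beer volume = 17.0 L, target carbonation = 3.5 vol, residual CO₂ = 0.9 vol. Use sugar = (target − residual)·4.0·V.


sugar = (3.5 − 0.9)·4.0·17.0

176.8000 g


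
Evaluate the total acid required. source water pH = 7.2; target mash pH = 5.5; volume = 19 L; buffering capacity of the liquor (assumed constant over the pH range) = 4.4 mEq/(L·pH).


acid = buffering capacity · (pH_source − pH_target) · V
acid = 4.4 · (7.2 − 5.5) · 19

142.1200 mEq


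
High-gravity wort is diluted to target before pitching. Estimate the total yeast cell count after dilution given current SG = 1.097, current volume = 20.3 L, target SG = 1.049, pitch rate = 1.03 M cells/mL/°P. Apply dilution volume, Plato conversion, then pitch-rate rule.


V_w = V·((SG_c−1)/(SG_t−1)−1);  °P = 259 − 259/SG_t;  cells = rate·(V+V_w)·°P
V_w = 20.3·((1.097−1)/(1.049−1)−1) = 19.8857
V_final = 20.3 + 19.8857 = 40.1857
°P = 259 − 259/1.049 = 12.0982
cells = 1.03·40.1857·12.0982

500.7596 billion cells


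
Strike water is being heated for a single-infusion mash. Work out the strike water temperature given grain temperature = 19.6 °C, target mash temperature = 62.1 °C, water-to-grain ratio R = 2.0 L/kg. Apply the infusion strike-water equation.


T_strike = (0.41/R)·(T_mash − T_grain) + T_mash
T_strike = (0.41/2.0)·(62.1 − 19.6) + 62.1

70.8125 °C


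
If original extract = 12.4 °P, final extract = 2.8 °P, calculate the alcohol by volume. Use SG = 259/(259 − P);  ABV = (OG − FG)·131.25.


OG = 259/(259 − 12.4) = 1.0503
FG = 259/(259 − 2.8) = 1.0109
ABV = (1.0503 − 1.0109)·131.25

5.1653 % ABV


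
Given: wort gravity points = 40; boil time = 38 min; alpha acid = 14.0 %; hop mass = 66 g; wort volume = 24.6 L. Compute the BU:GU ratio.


U = 1.65·0.000125^(GP/1000)·(1−e^(−0.04t))/4.15;  IBU = (α/100)·m·U·1000/V;  BU:GU = IBU/GP
U = 1.65·0.000125^(40/1000)·(1−e^(−0.04·38))/4.15 = 0.2168
IBU = (14.0/100)·66·0.2168·1000/24.6 = 81.4442
BU:GU = 81.4442/40

2.0361
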